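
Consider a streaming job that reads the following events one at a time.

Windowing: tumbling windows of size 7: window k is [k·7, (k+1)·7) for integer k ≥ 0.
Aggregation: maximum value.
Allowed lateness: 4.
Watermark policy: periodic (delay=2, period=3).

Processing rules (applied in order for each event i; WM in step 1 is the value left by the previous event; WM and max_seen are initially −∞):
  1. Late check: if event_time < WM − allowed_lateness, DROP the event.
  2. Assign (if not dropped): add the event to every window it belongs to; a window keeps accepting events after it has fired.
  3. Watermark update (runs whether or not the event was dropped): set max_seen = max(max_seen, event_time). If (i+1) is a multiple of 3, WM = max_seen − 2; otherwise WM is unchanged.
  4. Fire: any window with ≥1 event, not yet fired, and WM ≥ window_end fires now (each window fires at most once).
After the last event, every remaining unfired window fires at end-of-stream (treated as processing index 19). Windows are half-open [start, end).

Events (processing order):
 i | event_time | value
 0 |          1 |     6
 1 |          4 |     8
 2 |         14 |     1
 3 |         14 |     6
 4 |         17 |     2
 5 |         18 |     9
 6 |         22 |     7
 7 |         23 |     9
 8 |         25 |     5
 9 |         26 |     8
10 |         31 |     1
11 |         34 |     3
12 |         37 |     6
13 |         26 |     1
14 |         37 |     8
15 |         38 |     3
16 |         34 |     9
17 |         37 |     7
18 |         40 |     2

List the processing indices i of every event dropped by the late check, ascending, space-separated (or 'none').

i=0 t=1 v=6: → [0,7); WM=−∞
i=1 t=4 v=8: → [0,7); WM=−∞
i=2 t=14 v=1: → [14,21); WM=12; [0,7) fires=8
i=3 t=14 v=6: → [14,21); WM=12
i=4 t=17 v=2: → [14,21); WM=12
i=5 t=18 v=9: → [14,21); WM=16
i=6 t=22 v=7: → [21,28); WM=16
i=7 t=23 v=9: → [21,28); WM=16
i=8 t=25 v=5: → [21,28); WM=23; [14,21) fires=9
i=9 t=26 v=8: → [21,28); WM=23
i=10 t=31 v=1: → [28,35); WM=23
i=11 t=34 v=3: → [28,35); WM=32; [21,28) fires=9
i=12 t=37 v=6: → [35,42); WM=32
i=13 t=26 v=1: DROP (t<32-4); WM=32
i=14 t=37 v=8: → [35,42); WM=35; [28,35) fires=3
i=15 t=38 v=3: → [35,42); WM=35
i=16 t=34 v=9: → [28,35); WM=35
i=17 t=37 v=7: → [35,42); WM=36
i=18 t=40 v=2: → [35,42); WM=36

13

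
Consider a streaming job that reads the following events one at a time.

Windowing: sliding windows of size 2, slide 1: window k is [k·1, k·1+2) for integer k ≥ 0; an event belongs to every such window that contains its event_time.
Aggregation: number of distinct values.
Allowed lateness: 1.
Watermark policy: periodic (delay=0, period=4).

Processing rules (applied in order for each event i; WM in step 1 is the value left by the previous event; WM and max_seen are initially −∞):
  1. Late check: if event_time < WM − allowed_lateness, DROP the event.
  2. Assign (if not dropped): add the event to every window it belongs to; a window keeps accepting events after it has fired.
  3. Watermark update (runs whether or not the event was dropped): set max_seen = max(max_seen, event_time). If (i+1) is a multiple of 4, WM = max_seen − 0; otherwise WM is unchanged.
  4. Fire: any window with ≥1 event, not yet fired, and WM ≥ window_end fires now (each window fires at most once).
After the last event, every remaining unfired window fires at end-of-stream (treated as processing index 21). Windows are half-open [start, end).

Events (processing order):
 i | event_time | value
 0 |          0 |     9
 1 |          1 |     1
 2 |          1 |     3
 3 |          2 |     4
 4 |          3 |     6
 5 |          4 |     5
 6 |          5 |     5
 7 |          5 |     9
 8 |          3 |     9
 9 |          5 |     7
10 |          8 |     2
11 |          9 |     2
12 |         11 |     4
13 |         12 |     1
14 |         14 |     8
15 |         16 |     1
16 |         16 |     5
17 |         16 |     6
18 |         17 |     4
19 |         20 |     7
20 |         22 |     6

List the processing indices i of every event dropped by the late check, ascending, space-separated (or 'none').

8

i=0 t=0 v=9: → [0,2); WM=−∞
i=1 t=1 v=1: → [1,3),[0,2); WM=−∞
i=2 t=1 v=3: → [1,3),[0,2); WM=−∞
i=3 t=2 v=4: → [2,4),[1,3); WM=2; [0,2) fires=3
i=4 t=3 v=6: → [3,5),[2,4); WM=2
i=5 t=4 v=5: → [4,6),[3,5); WM=2
i=6 t=5 v=5: → [5,7),[4,6); WM=2
i=7 t=5 v=9: → [5,7),[4,6); WM=5; [1,3) fires=3 [2,4) fires=2 [3,5) fires=2
i=8 t=3 v=9: DROP (t<5-1); WM=5
i=9 t=5 v=7: → [5,7),[4,6); WM=5
i=10 t=8 v=2: → [8,10),[7,9); WM=5
i=11 t=9 v=2: → [9,11),[8,10); WM=9; [4,6) fires=3 [5,7) fires=3 [7,9) fires=1
i=12 t=11 v=4: → [11,13),[10,12); WM=9
i=13 t=12 v=1: → [12,14),[11,13); WM=9
i=14 t=14 v=8: → [14,16),[13,15); WM=9
i=15 t=16 v=1: → [16,18),[15,17); WM=16; [8,10) fires=1 [9,11) fires=1 [10,12) fires=1 [11,13) fires=2 [12,14) fires=1 [13,15) fires=1 [14,16) fires=1
i=16 t=16 v=5: → [16,18),[15,17); WM=16
i=17 t=16 v=6: → [16,18),[15,17); WM=16
i=18 t=17 v=4: → [17,19),[16,18); WM=16
i=19 t=20 v=7: → [20,22),[19,21); WM=20; [15,17) fires=3 [16,18) fires=4 [17,19) fires=1
i=20 t=22 v=6: → [22,24),[21,23); WM=20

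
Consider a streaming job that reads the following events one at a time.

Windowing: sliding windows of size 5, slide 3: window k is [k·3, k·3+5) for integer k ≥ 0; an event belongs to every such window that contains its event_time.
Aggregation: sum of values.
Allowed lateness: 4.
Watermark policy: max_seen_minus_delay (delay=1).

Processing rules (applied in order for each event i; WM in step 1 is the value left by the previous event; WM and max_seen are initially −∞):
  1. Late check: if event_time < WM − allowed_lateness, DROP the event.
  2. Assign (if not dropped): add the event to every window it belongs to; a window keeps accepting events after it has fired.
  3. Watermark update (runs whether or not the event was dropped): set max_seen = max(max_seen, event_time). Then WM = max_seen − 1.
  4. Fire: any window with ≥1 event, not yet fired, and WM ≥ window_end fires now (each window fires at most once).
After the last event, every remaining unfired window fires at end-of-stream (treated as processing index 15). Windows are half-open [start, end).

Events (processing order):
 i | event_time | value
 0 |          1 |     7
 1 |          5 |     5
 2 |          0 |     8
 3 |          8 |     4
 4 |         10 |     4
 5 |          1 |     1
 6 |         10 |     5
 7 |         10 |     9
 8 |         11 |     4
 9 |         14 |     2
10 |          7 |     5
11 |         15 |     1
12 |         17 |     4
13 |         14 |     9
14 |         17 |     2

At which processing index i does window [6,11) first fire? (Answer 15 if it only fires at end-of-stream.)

i=0 t=1 v=7: → [0,5); WM=0
i=1 t=5 v=5: → [3,8); WM=4
i=2 t=0 v=8: → [0,5); WM=4
i=3 t=8 v=4: → [6,11); WM=7; [0,5) fires=15
i=4 t=10 v=4: → [9,14),[6,11); WM=9; [3,8) fires=5
i=5 t=1 v=1: DROP (t<9-4); WM=9
i=6 t=10 v=5: → [9,14),[6,11); WM=9
i=7 t=10 v=9: → [9,14),[6,11); WM=9
i=8 t=11 v=4: → [9,14); WM=10
i=9 t=14 v=2: → [12,17); WM=13; [6,11) fires=22
i=10 t=7 v=5: DROP (t<13-4); WM=13
i=11 t=15 v=1: → [15,20),[12,17); WM=14; [9,14) fires=22
i=12 t=17 v=4: → [15,20); WM=16
i=13 t=14 v=9: → [12,17); WM=16
i=14 t=17 v=2: → [15,20); WM=16

9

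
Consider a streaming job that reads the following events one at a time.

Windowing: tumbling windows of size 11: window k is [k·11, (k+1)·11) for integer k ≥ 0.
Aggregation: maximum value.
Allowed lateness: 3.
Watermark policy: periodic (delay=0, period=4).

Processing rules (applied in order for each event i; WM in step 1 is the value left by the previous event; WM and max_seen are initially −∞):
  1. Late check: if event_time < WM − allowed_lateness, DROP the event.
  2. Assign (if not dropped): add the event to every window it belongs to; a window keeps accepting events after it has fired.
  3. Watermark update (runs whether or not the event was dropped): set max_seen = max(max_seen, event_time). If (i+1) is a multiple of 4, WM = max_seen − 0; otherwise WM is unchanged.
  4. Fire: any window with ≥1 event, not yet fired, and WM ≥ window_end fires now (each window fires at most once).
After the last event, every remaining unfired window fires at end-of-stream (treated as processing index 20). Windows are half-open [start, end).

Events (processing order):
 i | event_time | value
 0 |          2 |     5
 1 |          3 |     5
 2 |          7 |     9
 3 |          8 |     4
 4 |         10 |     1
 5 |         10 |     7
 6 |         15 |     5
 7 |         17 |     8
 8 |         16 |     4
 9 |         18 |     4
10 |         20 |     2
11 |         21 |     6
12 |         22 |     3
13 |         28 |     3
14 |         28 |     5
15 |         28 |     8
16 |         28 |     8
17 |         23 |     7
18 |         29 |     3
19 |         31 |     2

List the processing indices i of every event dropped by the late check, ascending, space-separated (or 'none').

i=0 t=2 v=5: → [0,11); WM=−∞
i=1 t=3 v=5: → [0,11); WM=−∞
i=2 t=7 v=9: → [0,11); WM=−∞
i=3 t=8 v=4: → [0,11); WM=8
i=4 t=10 v=1: → [0,11); WM=8
i=5 t=10 v=7: → [0,11); WM=8
i=6 t=15 v=5: → [11,22); WM=8
i=7 t=17 v=8: → [11,22); WM=17; [0,11) fires=9
i=8 t=16 v=4: → [11,22); WM=17
i=9 t=18 v=4: → [11,22); WM=17
i=10 t=20 v=2: → [11,22); WM=17
i=11 t=21 v=6: → [11,22); WM=21
i=12 t=22 v=3: → [22,33); WM=21
i=13 t=28 v=3: → [22,33); WM=21
i=14 t=28 v=5: → [22,33); WM=21
i=15 t=28 v=8: → [22,33); WM=28; [11,22) fires=8
i=16 t=28 v=8: → [22,33); WM=28
i=17 t=23 v=7: DROP (t<28-3); WM=28
i=18 t=29 v=3: → [22,33); WM=28
i=19 t=31 v=2: → [22,33); WM=31

17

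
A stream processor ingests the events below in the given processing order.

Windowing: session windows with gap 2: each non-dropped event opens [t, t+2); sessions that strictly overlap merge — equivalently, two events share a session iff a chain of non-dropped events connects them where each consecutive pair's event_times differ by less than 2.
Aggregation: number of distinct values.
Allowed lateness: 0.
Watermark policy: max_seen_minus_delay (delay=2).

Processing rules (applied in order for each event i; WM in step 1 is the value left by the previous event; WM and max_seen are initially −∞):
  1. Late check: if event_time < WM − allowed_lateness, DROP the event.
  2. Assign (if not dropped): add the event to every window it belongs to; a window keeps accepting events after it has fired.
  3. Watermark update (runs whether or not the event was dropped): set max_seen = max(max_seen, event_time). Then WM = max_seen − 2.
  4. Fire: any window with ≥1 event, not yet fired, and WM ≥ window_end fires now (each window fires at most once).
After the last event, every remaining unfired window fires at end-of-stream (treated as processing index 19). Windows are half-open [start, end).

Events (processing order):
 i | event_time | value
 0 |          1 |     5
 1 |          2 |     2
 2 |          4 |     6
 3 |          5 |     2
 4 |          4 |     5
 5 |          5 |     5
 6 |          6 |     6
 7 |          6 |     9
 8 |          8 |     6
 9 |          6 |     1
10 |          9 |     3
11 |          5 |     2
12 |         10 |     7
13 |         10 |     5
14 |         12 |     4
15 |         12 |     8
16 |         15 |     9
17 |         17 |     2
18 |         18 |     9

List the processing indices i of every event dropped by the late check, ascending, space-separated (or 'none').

i=0 t=1 v=5: → [1,3); WM=-1
i=1 t=2 v=2: → [1,4); WM=0
i=2 t=4 v=6: → [4,6); WM=2
i=3 t=5 v=2: → [4,7); WM=3
i=4 t=4 v=5: → [4,7); WM=3
i=5 t=5 v=5: → [4,7); WM=3
i=6 t=6 v=6: → [4,8); WM=4
i=7 t=6 v=9: → [4,8); WM=4
i=8 t=8 v=6: → [8,10); WM=6
i=9 t=6 v=1: → [4,8); WM=6
i=10 t=9 v=3: → [8,11); WM=7
i=11 t=5 v=2: DROP (t<7-0); WM=7
i=12 t=10 v=7: → [8,12); WM=8
i=13 t=10 v=5: → [8,12); WM=8
i=14 t=12 v=4: → [12,14); WM=10
i=15 t=12 v=8: → [12,14); WM=10
i=16 t=15 v=9: → [15,17); WM=13
i=17 t=17 v=2: → [17,19); WM=15
i=18 t=18 v=9: → [17,20); WM=16

11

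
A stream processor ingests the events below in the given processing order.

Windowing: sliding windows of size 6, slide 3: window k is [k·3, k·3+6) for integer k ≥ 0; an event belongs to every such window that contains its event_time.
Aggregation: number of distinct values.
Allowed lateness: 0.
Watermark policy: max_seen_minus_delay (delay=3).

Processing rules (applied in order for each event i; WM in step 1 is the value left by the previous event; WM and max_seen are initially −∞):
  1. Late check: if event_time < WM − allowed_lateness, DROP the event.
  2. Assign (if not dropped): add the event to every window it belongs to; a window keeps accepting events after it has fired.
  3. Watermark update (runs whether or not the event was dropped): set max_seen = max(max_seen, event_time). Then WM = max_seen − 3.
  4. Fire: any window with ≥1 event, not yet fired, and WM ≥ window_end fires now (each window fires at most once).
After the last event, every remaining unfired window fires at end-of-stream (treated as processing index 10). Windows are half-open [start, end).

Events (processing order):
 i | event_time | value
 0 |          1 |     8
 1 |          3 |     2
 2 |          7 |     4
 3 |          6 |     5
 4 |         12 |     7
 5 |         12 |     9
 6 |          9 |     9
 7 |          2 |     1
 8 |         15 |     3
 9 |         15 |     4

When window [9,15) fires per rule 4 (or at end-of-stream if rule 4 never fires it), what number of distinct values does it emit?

2

i=0 t=1 v=8: → [0,6); WM=-2
i=1 t=3 v=2: → [3,9),[0,6); WM=0
i=2 t=7 v=4: → [6,12),[3,9); WM=4
i=3 t=6 v=5: → [6,12),[3,9); WM=4
i=4 t=12 v=7: → [12,18),[9,15); WM=9; [0,6) fires=2 [3,9) fires=3
i=5 t=12 v=9: → [12,18),[9,15); WM=9
i=6 t=9 v=9: → [9,15),[6,12); WM=9
i=7 t=2 v=1: DROP (t<9-0); WM=9
i=8 t=15 v=3: → [15,21),[12,18); WM=12; [6,12) fires=3
i=9 t=15 v=4: → [15,21),[12,18); WM=12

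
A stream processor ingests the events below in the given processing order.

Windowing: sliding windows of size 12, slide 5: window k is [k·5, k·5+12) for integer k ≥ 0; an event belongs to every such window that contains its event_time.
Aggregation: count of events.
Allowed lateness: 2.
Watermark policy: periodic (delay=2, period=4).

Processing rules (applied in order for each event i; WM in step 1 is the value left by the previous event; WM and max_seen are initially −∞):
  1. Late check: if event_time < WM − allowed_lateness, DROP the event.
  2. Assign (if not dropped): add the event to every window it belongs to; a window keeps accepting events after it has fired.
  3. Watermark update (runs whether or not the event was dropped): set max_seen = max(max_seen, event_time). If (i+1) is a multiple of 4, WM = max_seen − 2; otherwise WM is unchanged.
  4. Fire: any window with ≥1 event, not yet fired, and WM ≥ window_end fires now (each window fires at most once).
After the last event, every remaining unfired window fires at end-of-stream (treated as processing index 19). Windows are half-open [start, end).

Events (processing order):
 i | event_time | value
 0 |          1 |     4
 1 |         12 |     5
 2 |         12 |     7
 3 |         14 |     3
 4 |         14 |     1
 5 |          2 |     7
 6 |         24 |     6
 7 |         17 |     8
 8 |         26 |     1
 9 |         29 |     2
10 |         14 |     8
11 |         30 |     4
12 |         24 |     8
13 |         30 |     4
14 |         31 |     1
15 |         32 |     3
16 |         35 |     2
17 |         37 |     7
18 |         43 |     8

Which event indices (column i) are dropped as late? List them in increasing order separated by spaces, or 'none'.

5 10 12

i=0 t=1 v=4: → [0,12); WM=−∞
i=1 t=12 v=5: → [10,22),[5,17); WM=−∞
i=2 t=12 v=7: → [10,22),[5,17); WM=−∞
i=3 t=14 v=3: → [10,22),[5,17); WM=12; [0,12) fires=1
i=4 t=14 v=1: → [10,22),[5,17); WM=12
i=5 t=2 v=7: DROP (t<12-2); WM=12
i=6 t=24 v=6: → [20,32),[15,27); WM=12
i=7 t=17 v=8: → [15,27),[10,22); WM=22; [5,17) fires=4 [10,22) fires=5
i=8 t=26 v=1: → [25,37),[20,32),[15,27); WM=22
i=9 t=29 v=2: → [25,37),[20,32); WM=22
i=10 t=14 v=8: DROP (t<22-2); WM=22
i=11 t=30 v=4: → [30,42),[25,37),[20,32); WM=28; [15,27) fires=3
i=12 t=24 v=8: DROP (t<28-2); WM=28
i=13 t=30 v=4: → [30,42),[25,37),[20,32); WM=28
i=14 t=31 v=1: → [30,42),[25,37),[20,32); WM=28
i=15 t=32 v=3: → [30,42),[25,37); WM=30
i=16 t=35 v=2: → [35,47),[30,42),[25,37); WM=30
i=17 t=37 v=7: → [35,47),[30,42); WM=30
i=18 t=43 v=8: → [40,52),[35,47); WM=30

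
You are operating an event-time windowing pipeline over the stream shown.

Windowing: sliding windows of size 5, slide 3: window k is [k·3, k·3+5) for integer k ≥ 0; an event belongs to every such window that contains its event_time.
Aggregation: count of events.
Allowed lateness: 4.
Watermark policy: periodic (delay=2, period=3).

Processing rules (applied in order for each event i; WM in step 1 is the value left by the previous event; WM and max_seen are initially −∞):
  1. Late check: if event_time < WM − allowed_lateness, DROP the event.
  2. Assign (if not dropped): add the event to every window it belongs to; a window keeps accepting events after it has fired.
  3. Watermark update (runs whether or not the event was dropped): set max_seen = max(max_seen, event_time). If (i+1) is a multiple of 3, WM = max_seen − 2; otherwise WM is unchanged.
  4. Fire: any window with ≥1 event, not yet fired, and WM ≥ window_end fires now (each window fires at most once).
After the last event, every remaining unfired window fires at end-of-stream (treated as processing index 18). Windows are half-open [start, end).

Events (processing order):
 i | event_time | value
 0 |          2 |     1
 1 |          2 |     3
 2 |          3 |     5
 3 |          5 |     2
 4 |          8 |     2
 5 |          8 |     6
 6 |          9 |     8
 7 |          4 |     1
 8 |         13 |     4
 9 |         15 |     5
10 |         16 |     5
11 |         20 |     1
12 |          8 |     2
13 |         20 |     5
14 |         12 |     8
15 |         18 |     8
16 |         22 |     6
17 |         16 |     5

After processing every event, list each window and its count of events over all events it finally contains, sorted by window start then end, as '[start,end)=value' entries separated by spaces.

i=0 t=2 v=1: → [0,5); WM=−∞
i=1 t=2 v=3: → [0,5); WM=−∞
i=2 t=3 v=5: → [3,8),[0,5); WM=1
i=3 t=5 v=2: → [3,8); WM=1
i=4 t=8 v=2: → [6,11); WM=1
i=5 t=8 v=6: → [6,11); WM=6; [0,5) fires=3
i=6 t=9 v=8: → [9,14),[6,11); WM=6
i=7 t=4 v=1: → [3,8),[0,5); WM=6
i=8 t=13 v=4: → [12,17),[9,14); WM=11; [3,8) fires=3 [6,11) fires=3
i=9 t=15 v=5: → [15,20),[12,17); WM=11
i=10 t=16 v=5: → [15,20),[12,17); WM=11
i=11 t=20 v=1: → [18,23); WM=18; [9,14) fires=2 [12,17) fires=3
i=12 t=8 v=2: DROP (t<18-4); WM=18
i=13 t=20 v=5: → [18,23); WM=18
i=14 t=12 v=8: DROP (t<18-4); WM=18
i=15 t=18 v=8: → [18,23),[15,20); WM=18
i=16 t=22 v=6: → [21,26),[18,23); WM=18
i=17 t=16 v=5: → [15,20),[12,17); WM=20; [15,20) fires=4

[0,5)=4 [3,8)=3 [6,11)=3 [9,14)=2 [12,17)=4 [15,20)=4 [18,23)=4 [21,26)=1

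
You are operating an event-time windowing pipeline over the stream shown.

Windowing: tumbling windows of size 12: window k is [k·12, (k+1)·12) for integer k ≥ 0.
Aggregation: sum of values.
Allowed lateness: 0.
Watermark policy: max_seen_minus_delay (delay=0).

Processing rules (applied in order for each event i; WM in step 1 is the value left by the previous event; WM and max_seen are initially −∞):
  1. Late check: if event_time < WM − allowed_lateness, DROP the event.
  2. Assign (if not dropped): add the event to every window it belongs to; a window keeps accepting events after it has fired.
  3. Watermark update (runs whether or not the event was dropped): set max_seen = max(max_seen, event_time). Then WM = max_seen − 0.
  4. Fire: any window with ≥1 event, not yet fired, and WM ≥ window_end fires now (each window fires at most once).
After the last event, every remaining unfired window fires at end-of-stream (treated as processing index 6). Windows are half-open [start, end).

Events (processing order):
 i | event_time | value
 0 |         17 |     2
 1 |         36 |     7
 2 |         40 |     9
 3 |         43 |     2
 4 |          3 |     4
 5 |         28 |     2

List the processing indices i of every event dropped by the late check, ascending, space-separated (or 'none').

i=0 t=17 v=2: → [12,24); WM=17
i=1 t=36 v=7: → [36,48); WM=36; [12,24) fires=2
i=2 t=40 v=9: → [36,48); WM=40
i=3 t=43 v=2: → [36,48); WM=43
i=4 t=3 v=4: DROP (t<43-0); WM=43
i=5 t=28 v=2: DROP (t<43-0); WM=43

4 5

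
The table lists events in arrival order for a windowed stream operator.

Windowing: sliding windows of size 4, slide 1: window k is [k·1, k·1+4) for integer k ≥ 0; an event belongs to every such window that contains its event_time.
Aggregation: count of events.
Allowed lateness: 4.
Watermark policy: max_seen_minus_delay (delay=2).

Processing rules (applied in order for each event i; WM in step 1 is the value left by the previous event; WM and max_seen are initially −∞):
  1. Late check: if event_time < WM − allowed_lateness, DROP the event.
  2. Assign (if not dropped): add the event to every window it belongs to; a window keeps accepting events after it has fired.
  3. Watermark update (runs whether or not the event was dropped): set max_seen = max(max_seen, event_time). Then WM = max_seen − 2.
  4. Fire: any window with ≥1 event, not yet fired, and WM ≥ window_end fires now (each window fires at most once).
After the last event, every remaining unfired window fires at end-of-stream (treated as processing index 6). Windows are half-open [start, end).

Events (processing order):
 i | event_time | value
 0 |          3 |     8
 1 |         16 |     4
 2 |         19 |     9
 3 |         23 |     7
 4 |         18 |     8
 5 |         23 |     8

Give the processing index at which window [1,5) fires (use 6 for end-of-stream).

1

i=0 t=3 v=8: → [3,7),[2,6),[1,5),[0,4); WM=1
i=1 t=16 v=4: → [16,20),[15,19),[14,18),[13,17); WM=14; [0,4) fires=1 [1,5) fires=1 [2,6) fires=1 [3,7) fires=1
i=2 t=19 v=9: → [19,23),[18,22),[17,21),[16,20); WM=17; [13,17) fires=1
i=3 t=23 v=7: → [23,27),[22,26),[21,25),[20,24); WM=21; [14,18) fires=1 [15,19) fires=1 [16,20) fires=2 [17,21) fires=1
i=4 t=18 v=8: → [18,22),[17,21),[16,20),[15,19); WM=21
i=5 t=23 v=8: → [23,27),[22,26),[21,25),[20,24); WM=21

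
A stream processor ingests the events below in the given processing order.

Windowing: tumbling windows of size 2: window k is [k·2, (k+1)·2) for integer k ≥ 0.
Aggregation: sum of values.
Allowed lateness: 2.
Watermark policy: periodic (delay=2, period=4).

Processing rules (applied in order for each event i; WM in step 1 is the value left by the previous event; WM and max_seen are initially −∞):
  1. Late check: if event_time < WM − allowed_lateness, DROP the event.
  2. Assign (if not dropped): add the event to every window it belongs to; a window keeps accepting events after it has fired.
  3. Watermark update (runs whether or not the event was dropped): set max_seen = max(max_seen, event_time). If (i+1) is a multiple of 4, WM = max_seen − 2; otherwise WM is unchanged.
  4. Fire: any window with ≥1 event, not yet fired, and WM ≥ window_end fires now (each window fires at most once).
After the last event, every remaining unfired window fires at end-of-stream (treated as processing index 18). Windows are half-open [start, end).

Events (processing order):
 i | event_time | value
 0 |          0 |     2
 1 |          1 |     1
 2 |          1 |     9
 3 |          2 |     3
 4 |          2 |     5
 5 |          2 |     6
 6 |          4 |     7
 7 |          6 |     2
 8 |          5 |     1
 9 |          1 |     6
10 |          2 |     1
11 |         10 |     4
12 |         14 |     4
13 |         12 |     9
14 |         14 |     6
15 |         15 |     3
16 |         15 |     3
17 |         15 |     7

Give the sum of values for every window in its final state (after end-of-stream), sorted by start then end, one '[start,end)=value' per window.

[0,2)=12 [2,4)=15 [4,6)=8 [6,8)=2 [10,12)=4 [12,14)=9 [14,16)=23

i=0 t=0 v=2: → [0,2); WM=−∞
i=1 t=1 v=1: → [0,2); WM=−∞
i=2 t=1 v=9: → [0,2); WM=−∞
i=3 t=2 v=3: → [2,4); WM=0
i=4 t=2 v=5: → [2,4); WM=0
i=5 t=2 v=6: → [2,4); WM=0
i=6 t=4 v=7: → [4,6); WM=0
i=7 t=6 v=2: → [6,8); WM=4; [0,2) fires=12 [2,4) fires=14
i=8 t=5 v=1: → [4,6); WM=4
i=9 t=1 v=6: DROP (t<4-2); WM=4
i=10 t=2 v=1: → [2,4); WM=4
i=11 t=10 v=4: → [10,12); WM=8; [4,6) fires=8 [6,8) fires=2
i=12 t=14 v=4: → [14,16); WM=8
i=13 t=12 v=9: → [12,14); WM=8
i=14 t=14 v=6: → [14,16); WM=8
i=15 t=15 v=3: → [14,16); WM=13; [10,12) fires=4
i=16 t=15 v=3: → [14,16); WM=13
i=17 t=15 v=7: → [14,16); WM=13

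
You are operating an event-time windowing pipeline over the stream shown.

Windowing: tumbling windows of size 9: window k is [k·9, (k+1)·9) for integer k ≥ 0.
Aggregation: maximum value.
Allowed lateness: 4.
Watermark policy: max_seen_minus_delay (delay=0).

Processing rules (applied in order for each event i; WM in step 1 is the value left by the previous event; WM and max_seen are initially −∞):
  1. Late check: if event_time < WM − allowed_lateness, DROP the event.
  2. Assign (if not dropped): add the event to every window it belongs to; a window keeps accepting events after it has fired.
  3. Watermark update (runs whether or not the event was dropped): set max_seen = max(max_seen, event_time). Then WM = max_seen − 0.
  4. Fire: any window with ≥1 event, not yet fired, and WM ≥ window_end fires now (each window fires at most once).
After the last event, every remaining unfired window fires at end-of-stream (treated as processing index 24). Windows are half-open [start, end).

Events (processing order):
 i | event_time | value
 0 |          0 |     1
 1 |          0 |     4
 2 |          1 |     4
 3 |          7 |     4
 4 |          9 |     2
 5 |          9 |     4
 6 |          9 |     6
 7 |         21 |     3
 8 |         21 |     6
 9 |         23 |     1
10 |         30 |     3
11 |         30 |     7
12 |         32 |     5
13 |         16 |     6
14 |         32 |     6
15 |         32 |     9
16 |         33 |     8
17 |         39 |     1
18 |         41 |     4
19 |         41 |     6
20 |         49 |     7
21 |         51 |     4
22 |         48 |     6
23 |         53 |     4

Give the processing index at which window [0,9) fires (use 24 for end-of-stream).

4

i=0 t=0 v=1: → [0,9); WM=0
i=1 t=0 v=4: → [0,9); WM=0
i=2 t=1 v=4: → [0,9); WM=1
i=3 t=7 v=4: → [0,9); WM=7
i=4 t=9 v=2: → [9,18); WM=9; [0,9) fires=4
i=5 t=9 v=4: → [9,18); WM=9
i=6 t=9 v=6: → [9,18); WM=9
i=7 t=21 v=3: → [18,27); WM=21; [9,18) fires=6
i=8 t=21 v=6: → [18,27); WM=21
i=9 t=23 v=1: → [18,27); WM=23
i=10 t=30 v=3: → [27,36); WM=30; [18,27) fires=6
i=11 t=30 v=7: → [27,36); WM=30
i=12 t=32 v=5: → [27,36); WM=32
i=13 t=16 v=6: DROP (t<32-4); WM=32
i=14 t=32 v=6: → [27,36); WM=32
i=15 t=32 v=9: → [27,36); WM=32
i=16 t=33 v=8: → [27,36); WM=33
i=17 t=39 v=1: → [36,45); WM=39; [27,36) fires=9
i=18 t=41 v=4: → [36,45); WM=41
i=19 t=41 v=6: → [36,45); WM=41
i=20 t=49 v=7: → [45,54); WM=49; [36,45) fires=6
i=21 t=51 v=4: → [45,54); WM=51
i=22 t=48 v=6: → [45,54); WM=51
i=23 t=53 v=4: → [45,54); WM=53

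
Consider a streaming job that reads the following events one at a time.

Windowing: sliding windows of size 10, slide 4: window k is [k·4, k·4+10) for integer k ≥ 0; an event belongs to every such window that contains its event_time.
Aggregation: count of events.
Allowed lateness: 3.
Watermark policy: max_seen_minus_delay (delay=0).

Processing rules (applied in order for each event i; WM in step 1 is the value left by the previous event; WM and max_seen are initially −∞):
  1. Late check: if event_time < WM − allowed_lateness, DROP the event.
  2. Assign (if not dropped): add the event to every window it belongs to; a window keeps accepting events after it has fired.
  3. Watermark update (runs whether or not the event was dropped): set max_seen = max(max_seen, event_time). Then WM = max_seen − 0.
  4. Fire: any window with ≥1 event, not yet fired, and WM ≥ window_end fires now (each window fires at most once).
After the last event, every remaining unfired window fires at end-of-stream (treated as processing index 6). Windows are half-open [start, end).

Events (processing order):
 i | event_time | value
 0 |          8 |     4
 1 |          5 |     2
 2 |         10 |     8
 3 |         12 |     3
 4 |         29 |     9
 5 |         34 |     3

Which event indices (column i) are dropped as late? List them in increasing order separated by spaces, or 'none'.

none

i=0 t=8 v=4: → [8,18),[4,14),[0,10); WM=8
i=1 t=5 v=2: → [4,14),[0,10); WM=8
i=2 t=10 v=8: → [8,18),[4,14); WM=10; [0,10) fires=2
i=3 t=12 v=3: → [12,22),[8,18),[4,14); WM=12
i=4 t=29 v=9: → [28,38),[24,34),[20,30); WM=29; [4,14) fires=4 [8,18) fires=3 [12,22) fires=1
i=5 t=34 v=3: → [32,42),[28,38); WM=34; [20,30) fires=1 [24,34) fires=1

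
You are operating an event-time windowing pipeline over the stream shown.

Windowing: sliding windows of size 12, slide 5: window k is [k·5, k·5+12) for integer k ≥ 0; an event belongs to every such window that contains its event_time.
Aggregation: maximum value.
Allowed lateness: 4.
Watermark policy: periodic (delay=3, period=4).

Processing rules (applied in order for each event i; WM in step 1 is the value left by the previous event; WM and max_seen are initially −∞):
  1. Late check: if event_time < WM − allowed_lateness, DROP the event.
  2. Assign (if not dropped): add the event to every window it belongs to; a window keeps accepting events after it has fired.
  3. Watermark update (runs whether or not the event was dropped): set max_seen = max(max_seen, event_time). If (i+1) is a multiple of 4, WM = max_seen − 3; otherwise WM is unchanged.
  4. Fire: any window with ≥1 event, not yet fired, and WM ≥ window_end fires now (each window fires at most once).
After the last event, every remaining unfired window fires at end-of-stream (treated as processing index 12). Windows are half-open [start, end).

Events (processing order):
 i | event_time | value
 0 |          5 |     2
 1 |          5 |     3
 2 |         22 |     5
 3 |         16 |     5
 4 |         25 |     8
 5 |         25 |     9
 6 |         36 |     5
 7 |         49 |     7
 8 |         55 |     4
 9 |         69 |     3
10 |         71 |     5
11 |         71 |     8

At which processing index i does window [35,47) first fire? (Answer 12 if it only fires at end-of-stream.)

11

i=0 t=5 v=2: → [5,17),[0,12); WM=−∞
i=1 t=5 v=3: → [5,17),[0,12); WM=−∞
i=2 t=22 v=5: → [20,32),[15,27); WM=−∞
i=3 t=16 v=5: → [15,27),[10,22),[5,17); WM=19; [0,12) fires=3 [5,17) fires=5
i=4 t=25 v=8: → [25,37),[20,32),[15,27); WM=19
i=5 t=25 v=9: → [25,37),[20,32),[15,27); WM=19
i=6 t=36 v=5: → [35,47),[30,42),[25,37); WM=19
i=7 t=49 v=7: → [45,57),[40,52); WM=46; [10,22) fires=5 [15,27) fires=9 [20,32) fires=9 [25,37) fires=9 [30,42) fires=5
i=8 t=55 v=4: → [55,67),[50,62),[45,57); WM=46
i=9 t=69 v=3: → [65,77),[60,72); WM=46
i=10 t=71 v=5: → [70,82),[65,77),[60,72); WM=46
i=11 t=71 v=8: → [70,82),[65,77),[60,72); WM=68; [35,47) fires=5 [40,52) fires=7 [45,57) fires=7 [50,62) fires=4 [55,67) fires=4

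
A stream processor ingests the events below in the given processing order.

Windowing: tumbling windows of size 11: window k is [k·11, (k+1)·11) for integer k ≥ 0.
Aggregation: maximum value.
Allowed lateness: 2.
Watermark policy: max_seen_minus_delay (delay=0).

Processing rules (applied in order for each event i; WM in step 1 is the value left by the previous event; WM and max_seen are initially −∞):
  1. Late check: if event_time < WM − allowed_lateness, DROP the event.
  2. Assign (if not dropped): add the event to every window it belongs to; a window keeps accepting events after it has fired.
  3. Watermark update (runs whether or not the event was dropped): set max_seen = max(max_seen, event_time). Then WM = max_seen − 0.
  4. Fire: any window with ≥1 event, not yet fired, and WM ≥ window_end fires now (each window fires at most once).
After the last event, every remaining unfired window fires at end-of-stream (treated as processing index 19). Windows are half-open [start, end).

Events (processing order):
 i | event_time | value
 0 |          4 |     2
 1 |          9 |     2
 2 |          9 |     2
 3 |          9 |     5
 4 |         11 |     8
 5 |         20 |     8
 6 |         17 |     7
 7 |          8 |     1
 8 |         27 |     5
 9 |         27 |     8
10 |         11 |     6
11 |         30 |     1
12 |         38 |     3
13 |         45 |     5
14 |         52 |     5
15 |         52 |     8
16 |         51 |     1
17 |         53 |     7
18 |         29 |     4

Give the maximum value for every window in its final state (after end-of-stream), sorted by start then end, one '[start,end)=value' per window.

i=0 t=4 v=2: → [0,11); WM=4
i=1 t=9 v=2: → [0,11); WM=9
i=2 t=9 v=2: → [0,11); WM=9
i=3 t=9 v=5: → [0,11); WM=9
i=4 t=11 v=8: → [11,22); WM=11; [0,11) fires=5
i=5 t=20 v=8: → [11,22); WM=20
i=6 t=17 v=7: DROP (t<20-2); WM=20
i=7 t=8 v=1: DROP (t<20-2); WM=20
i=8 t=27 v=5: → [22,33); WM=27; [11,22) fires=8
i=9 t=27 v=8: → [22,33); WM=27
i=10 t=11 v=6: DROP (t<27-2); WM=27
i=11 t=30 v=1: → [22,33); WM=30
i=12 t=38 v=3: → [33,44); WM=38; [22,33) fires=8
i=13 t=45 v=5: → [44,55); WM=45; [33,44) fires=3
i=14 t=52 v=5: → [44,55); WM=52
i=15 t=52 v=8: → [44,55); WM=52
i=16 t=51 v=1: → [44,55); WM=52
i=17 t=53 v=7: → [44,55); WM=53
i=18 t=29 v=4: DROP (t<53-2); WM=53

[0,11)=5 [11,22)=8 [22,33)=8 [33,44)=3 [44,55)=8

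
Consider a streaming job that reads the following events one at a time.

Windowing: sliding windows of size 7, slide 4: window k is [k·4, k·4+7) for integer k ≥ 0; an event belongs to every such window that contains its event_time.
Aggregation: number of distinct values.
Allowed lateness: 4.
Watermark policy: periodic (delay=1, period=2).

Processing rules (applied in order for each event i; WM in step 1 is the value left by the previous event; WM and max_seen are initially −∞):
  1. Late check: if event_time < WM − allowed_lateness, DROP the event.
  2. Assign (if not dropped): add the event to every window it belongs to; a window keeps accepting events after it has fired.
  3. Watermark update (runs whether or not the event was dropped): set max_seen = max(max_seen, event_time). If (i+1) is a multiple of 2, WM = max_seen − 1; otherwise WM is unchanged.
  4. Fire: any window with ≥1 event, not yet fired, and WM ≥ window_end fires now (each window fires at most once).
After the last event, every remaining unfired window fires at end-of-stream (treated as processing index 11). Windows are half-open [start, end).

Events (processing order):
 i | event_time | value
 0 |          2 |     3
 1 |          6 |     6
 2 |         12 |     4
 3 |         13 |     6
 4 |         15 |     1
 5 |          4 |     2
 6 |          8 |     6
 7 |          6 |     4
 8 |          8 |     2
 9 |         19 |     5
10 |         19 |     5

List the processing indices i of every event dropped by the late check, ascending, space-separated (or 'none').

i=0 t=2 v=3: → [0,7); WM=−∞
i=1 t=6 v=6: → [4,11),[0,7); WM=5
i=2 t=12 v=4: → [12,19),[8,15); WM=5
i=3 t=13 v=6: → [12,19),[8,15); WM=12; [0,7) fires=2 [4,11) fires=1
i=4 t=15 v=1: → [12,19); WM=12
i=5 t=4 v=2: DROP (t<12-4); WM=14
i=6 t=8 v=6: DROP (t<14-4); WM=14
i=7 t=6 v=4: DROP (t<14-4); WM=14
i=8 t=8 v=2: DROP (t<14-4); WM=14
i=9 t=19 v=5: → [16,23); WM=18; [8,15) fires=2
i=10 t=19 v=5: → [16,23); WM=18

5 6 7 8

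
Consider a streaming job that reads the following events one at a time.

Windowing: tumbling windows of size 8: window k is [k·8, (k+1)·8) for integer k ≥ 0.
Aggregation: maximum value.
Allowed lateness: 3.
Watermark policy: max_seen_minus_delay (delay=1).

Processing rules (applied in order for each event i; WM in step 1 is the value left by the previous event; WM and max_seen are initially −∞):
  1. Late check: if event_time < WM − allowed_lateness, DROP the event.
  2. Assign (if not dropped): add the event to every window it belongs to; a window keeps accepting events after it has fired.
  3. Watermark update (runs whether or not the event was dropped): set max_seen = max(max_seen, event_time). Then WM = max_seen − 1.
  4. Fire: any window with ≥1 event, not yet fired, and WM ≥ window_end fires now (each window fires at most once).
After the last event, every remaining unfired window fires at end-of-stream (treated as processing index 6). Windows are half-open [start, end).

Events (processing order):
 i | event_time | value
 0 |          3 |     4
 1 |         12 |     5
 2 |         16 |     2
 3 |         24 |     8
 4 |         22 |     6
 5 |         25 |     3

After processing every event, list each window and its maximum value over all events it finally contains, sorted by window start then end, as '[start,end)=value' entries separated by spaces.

i=0 t=3 v=4: → [0,8); WM=2
i=1 t=12 v=5: → [8,16); WM=11; [0,8) fires=4
i=2 t=16 v=2: → [16,24); WM=15
i=3 t=24 v=8: → [24,32); WM=23; [8,16) fires=5
i=4 t=22 v=6: → [16,24); WM=23
i=5 t=25 v=3: → [24,32); WM=24; [16,24) fires=6

[0,8)=4 [8,16)=5 [16,24)=6 [24,32)=8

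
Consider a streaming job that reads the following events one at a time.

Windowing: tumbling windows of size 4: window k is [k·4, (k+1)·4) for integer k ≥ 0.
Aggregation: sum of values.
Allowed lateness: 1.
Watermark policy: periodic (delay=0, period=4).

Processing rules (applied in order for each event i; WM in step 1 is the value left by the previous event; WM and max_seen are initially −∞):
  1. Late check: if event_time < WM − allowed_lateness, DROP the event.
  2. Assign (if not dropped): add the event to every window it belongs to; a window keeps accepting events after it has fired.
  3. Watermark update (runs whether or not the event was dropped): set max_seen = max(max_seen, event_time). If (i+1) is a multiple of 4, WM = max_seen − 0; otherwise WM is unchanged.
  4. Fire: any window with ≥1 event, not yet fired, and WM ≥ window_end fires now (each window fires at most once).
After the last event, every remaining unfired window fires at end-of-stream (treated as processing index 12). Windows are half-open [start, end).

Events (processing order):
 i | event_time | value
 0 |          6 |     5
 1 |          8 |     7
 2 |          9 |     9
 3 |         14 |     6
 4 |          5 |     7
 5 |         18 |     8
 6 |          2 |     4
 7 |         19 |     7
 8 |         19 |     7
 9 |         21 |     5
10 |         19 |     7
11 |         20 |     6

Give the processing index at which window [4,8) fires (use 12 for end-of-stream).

i=0 t=6 v=5: → [4,8); WM=−∞
i=1 t=8 v=7: → [8,12); WM=−∞
i=2 t=9 v=9: → [8,12); WM=−∞
i=3 t=14 v=6: → [12,16); WM=14; [4,8) fires=5 [8,12) fires=16
i=4 t=5 v=7: DROP (t<14-1); WM=14
i=5 t=18 v=8: → [16,20); WM=14
i=6 t=2 v=4: DROP (t<14-1); WM=14
i=7 t=19 v=7: → [16,20); WM=19; [12,16) fires=6
i=8 t=19 v=7: → [16,20); WM=19
i=9 t=21 v=5: → [20,24); WM=19
i=10 t=19 v=7: → [16,20); WM=19
i=11 t=20 v=6: → [20,24); WM=21; [16,20) fires=29

3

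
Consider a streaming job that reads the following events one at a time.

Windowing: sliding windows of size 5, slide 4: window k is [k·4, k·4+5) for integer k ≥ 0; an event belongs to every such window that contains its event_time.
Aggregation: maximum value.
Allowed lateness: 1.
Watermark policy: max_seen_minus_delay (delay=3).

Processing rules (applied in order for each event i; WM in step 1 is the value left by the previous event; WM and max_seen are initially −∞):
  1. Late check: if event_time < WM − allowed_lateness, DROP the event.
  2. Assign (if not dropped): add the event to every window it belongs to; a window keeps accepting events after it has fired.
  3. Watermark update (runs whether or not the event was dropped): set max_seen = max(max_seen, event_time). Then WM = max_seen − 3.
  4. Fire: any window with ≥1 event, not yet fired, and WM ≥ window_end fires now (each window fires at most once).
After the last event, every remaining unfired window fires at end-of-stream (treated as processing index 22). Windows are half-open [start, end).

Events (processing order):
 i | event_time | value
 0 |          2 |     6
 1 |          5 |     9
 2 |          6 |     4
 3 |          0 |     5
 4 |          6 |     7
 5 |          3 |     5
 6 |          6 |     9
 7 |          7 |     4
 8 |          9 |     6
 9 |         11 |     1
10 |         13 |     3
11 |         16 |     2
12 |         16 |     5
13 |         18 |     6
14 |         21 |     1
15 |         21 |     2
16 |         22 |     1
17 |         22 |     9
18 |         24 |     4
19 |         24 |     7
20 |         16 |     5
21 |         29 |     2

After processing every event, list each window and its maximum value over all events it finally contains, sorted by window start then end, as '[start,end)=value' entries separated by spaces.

i=0 t=2 v=6: → [0,5); WM=-1
i=1 t=5 v=9: → [4,9); WM=2
i=2 t=6 v=4: → [4,9); WM=3
i=3 t=0 v=5: DROP (t<3-1); WM=3
i=4 t=6 v=7: → [4,9); WM=3
i=5 t=3 v=5: → [0,5); WM=3
i=6 t=6 v=9: → [4,9); WM=3
i=7 t=7 v=4: → [4,9); WM=4
i=8 t=9 v=6: → [8,13); WM=6; [0,5) fires=6
i=9 t=11 v=1: → [8,13); WM=8
i=10 t=13 v=3: → [12,17); WM=10; [4,9) fires=9
i=11 t=16 v=2: → [16,21),[12,17); WM=13; [8,13) fires=6
i=12 t=16 v=5: → [16,21),[12,17); WM=13
i=13 t=18 v=6: → [16,21); WM=15
i=14 t=21 v=1: → [20,25); WM=18; [12,17) fires=5
i=15 t=21 v=2: → [20,25); WM=18
i=16 t=22 v=1: → [20,25); WM=19
i=17 t=22 v=9: → [20,25); WM=19
i=18 t=24 v=4: → [24,29),[20,25); WM=21; [16,21) fires=6
i=19 t=24 v=7: → [24,29),[20,25); WM=21
i=20 t=16 v=5: DROP (t<21-1); WM=21
i=21 t=29 v=2: → [28,33); WM=26; [20,25) fires=9

[0,5)=6 [4,9)=9 [8,13)=6 [12,17)=5 [16,21)=6 [20,25)=9 [24,29)=7 [28,33)=2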